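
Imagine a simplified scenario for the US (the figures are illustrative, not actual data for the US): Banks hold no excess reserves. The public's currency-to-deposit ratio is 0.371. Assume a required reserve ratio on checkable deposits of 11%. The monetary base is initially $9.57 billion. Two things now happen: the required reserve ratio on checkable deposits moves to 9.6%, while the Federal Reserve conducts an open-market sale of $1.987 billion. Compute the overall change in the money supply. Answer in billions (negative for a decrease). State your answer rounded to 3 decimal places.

Before: m₁ = (1 + 0.371) / (0.11 + 0.371) ≈ 2.85031, MB₁ = 9.57, so M₁ = 2.85031 × 9.57 ≈ 27.2775 billion.
After: m₂ = (1 + 0.371) / (0.096 + 0.371) ≈ 2.93576, MB₂ = 9.57 − 1.987 = 7.583, so M₂ = 2.93576 × 7.583 ≈ 22.2619 billion.
ΔM = M₂ − M₁ = 22.2619 − 27.2775 = -5.0156 billion.

-5.016 billion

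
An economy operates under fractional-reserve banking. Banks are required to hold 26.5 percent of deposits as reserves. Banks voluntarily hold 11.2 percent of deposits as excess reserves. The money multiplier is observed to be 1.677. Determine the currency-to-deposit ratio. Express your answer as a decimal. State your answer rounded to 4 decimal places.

Using m = 1.677. From m = (1 + c)/(c + rr + e), rearranging gives 1 + c = m·(c + rr + e), so c·(1 − m) = m·(rr + e) − 1.
Hence c = [m·(rr + e) − 1]/(1 − m) = [1.677 × (0.265 + 0.112) − 1] / (1 − 1.677) ≈ 0.543236.

0.5432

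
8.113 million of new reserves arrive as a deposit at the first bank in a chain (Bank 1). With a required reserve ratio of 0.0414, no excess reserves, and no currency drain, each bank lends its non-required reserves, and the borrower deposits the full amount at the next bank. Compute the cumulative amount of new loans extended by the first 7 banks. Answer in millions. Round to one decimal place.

Bank i lends (1 − rr)^i of the original deposit: Bank 1 lends 8.113·0.9586 ≈ 7.7771, Bank 2 lends 8.113·0.9586² ≈ 7.4551, and so on.
Summing a geometric series: total = 8.113·[0.9586·(1 − 0.9586^7) / (1 − 0.9586)] ≈ 48.1261 million.

48.1 million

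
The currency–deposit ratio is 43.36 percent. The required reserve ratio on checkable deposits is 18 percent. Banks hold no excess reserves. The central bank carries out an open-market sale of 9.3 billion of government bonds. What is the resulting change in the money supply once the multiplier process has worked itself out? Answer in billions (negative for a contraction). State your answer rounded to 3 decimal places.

The money multiplier is m = (1 + c) / (rr + c) = (1 + 0.4336) / (0.18 + 0.4336) ≈ 2.33638.
The sale removes 9.3 billion of base, so ΔM = m × ΔMB = 2.33638 × (−9.3) ≈ -21.7283 billion.

-21.728 billion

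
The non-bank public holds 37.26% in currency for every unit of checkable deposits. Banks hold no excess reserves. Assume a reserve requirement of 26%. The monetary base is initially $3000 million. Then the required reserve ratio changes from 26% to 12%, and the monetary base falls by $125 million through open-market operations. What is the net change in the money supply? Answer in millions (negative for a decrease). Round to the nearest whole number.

Before: m₁ = (1 + 0.3726) / (0.26 + 0.3726) ≈ 2.16978, MB₁ = 3000, so M₁ = 2.16978 × 3000 = 6509.34 million.
After: m₂ = (1 + 0.3726) / (0.12 + 0.3726) ≈ 2.78644, MB₂ = 3000 − 125 = 2875, so M₂ = 2.78644 × 2875 = 8011.015 million.
ΔM = M₂ − M₁ = 8011.015 − 6509.34 = 1501.675 million.

$1502 million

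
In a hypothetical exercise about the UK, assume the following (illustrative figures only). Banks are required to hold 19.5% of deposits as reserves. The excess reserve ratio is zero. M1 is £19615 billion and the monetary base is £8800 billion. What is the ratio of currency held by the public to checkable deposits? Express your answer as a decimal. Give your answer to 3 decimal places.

0.460

Using m = M/MB = 19615/8800 ≈ 2.228977. From m = (1 + c)/(c + rr + e), rearranging gives 1 + c = m·(c + rr + e), so c·(1 − m) = m·(rr + e) − 1.
Hence c = [m·(rr + e) − 1]/(1 − m) = [2.228977 × (0.195 + 0) − 1] / (1 − 2.228977) ≈ 0.460016.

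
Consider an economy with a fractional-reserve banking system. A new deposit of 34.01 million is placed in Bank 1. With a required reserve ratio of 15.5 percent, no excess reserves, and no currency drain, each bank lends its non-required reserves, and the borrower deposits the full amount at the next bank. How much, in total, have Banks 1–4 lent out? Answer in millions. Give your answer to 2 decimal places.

90.88 million

Bank i lends (1 − rr)^i of the original deposit: Bank 1 lends 34.01·0.8450 ≈ 28.7384, Bank 2 lends 34.01·0.8450² ≈ 24.2840, and so on.
Summing a geometric series: total = 34.01·[0.8450·(1 − 0.8450^4) / (1 − 0.8450)] ≈ 90.8818 million.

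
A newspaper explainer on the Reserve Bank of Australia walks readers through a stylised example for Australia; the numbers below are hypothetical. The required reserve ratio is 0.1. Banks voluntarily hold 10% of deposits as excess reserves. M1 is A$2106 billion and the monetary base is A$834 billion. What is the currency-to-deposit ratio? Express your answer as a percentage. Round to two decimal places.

Using m = M/MB = 2106/834 ≈ 2.525180. From m = (1 + c)/(c + rr + e), rearranging gives 1 + c = m·(c + rr + e), so c·(1 − m) = m·(rr + e) − 1.
Hence c = [m·(rr + e) − 1]/(1 − m) = [2.525180 × (0.1 + 0.1) − 1] / (1 − 2.525180) ≈ 0.324528.

32.45%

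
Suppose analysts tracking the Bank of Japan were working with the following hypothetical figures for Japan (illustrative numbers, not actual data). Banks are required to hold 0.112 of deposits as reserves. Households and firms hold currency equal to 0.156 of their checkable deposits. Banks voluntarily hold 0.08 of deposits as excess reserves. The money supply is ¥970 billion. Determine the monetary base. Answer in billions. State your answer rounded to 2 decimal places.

The money multiplier is m = (1 + c) / (rr + e + c) = (1 + 0.156) / (0.112 + 0.08 + 0.156) ≈ 3.321839.
MB = M / m = 970 / 3.321839 ≈ 292.0069 billion.

¥292.01 billion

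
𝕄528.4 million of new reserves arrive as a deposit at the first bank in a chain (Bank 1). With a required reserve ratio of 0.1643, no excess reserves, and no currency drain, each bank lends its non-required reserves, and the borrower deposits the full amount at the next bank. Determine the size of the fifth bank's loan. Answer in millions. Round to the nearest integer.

𝕄215 million

Each bank lends a fraction (1 − rr) = 0.8357 of the deposit it receives, so Bank 5 receives 528.4·0.8357^4 and lends 528.4·0.8357^5 ≈ 215.3847 million.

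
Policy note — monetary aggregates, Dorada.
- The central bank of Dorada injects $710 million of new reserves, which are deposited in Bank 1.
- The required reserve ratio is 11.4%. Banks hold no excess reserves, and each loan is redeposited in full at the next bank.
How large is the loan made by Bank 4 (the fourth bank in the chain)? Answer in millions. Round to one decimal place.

Each bank lends a fraction (1 − rr) = 0.8860 of the deposit it receives, so Bank 4 receives 710·0.8860^3 and lends 710·0.8860^4 ≈ 437.5153 million.

$437.5 million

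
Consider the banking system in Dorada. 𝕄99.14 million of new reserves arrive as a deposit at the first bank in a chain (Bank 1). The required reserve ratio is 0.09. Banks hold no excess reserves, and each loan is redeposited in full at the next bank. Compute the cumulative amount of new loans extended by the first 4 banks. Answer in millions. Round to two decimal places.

Bank i lends (1 − rr)^i of the original deposit: Bank 1 lends 99.14·0.9100 = 90.2174, Bank 2 lends 99.14·0.9100² ≈ 82.0978, and so on.
Summing a geometric series: total = 99.14·[0.9100·(1 − 0.9100^4) / (1 − 0.9100)] ≈ 315.0095 million.

𝕄315.01 million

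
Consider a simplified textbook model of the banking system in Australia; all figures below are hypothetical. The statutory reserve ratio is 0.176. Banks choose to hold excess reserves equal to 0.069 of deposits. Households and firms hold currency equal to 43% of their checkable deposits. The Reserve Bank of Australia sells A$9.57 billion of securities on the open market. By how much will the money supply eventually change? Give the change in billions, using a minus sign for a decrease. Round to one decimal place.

-20.3 billion

The money multiplier is m = (1 + c) / (rr + e + c) = (1 + 0.43) / (0.176 + 0.069 + 0.43) ≈ 2.1185.
The sale removes 9.57 billion of base, so ΔM = m × ΔMB = 2.1185 × (−9.57) ≈ -20.274 billion.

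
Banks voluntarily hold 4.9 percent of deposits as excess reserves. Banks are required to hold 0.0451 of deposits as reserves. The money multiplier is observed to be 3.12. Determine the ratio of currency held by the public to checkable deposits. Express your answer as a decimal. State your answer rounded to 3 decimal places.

0.333

Using m = 3.12. From m = (1 + c)/(c + rr + e), rearranging gives 1 + c = m·(c + rr + e), so c·(1 − m) = m·(rr + e) − 1.
Hence c = [m·(rr + e) − 1]/(1 − m) = [3.12 × (0.0451 + 0.049) − 1] / (1 − 3.12) ≈ 0.333211.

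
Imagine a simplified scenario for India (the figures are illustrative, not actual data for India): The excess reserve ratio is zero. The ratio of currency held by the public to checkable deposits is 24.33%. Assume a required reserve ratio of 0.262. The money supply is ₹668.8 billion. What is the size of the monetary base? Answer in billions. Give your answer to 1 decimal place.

₹271.8 billion

The money multiplier is m = (1 + c) / (rr + c) = (1 + 0.2433) / (0.262 + 0.2433) ≈ 2.46052.
MB = M / m = 668.8 / 2.46052 ≈ 271.8125 billion.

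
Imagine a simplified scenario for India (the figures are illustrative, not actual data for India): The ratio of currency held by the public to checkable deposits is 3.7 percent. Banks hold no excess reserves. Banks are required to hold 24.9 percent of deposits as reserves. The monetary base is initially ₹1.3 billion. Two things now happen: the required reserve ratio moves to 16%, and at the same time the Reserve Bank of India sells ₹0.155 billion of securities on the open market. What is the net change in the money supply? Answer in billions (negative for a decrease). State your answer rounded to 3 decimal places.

₹1.314 billion

Before: m₁ = (1 + 0.037) / (0.249 + 0.037) ≈ 3.62587, MB₁ = 1.3, so M₁ = 3.62587 × 1.3 ≈ 4.7136 billion.
After: m₂ = (1 + 0.037) / (0.16 + 0.037) ≈ 5.26396, MB₂ = 1.3 − 0.155 = 1.145, so M₂ = 5.26396 × 1.145 ≈ 6.0272 billion.
ΔM = M₂ − M₁ = 6.0272 − 4.7136 = 1.3136 billion.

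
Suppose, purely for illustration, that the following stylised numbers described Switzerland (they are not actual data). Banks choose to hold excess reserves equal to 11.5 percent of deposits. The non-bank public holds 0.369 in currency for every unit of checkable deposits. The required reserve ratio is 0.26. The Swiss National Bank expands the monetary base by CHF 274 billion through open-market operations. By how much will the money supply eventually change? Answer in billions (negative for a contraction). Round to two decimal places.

CHF 504.17 billion

The money multiplier is m = (1 + c) / (rr + e + c) = (1 + 0.369) / (0.26 + 0.115 + 0.369) ≈ 1.840054.
The purchase adds 274 billion of base, so ΔM = m × ΔMB = 1.840054 × (+274) ≈ 504.1748 billion.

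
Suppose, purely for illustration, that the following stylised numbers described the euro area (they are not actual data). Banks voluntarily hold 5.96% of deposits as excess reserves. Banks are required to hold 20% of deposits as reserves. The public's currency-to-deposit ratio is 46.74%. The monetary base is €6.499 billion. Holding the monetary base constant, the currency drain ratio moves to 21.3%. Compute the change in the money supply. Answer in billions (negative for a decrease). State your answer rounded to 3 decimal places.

Initially m₁ = (1 + 0.4674) / (0.2 + 0.0596 + 0.4674) ≈ 2.01843, so M₁ = 2.01843 × 6.499 ≈ 13.1178 billion.
After the change m₂ = (1 + 0.213) / (0.2 + 0.0596 + 0.213) ≈ 2.56665, so M₂ = 2.56665 × 6.499 ≈ 16.6807 billion.
ΔM = M₂ − M₁ = 16.6807 − 13.1178 = 3.5629 billion.

€3.563 billion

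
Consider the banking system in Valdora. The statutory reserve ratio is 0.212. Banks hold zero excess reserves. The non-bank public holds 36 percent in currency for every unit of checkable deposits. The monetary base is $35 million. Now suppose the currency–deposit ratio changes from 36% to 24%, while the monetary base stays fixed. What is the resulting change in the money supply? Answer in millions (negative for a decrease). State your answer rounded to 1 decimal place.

$12.8 million

Initially m₁ = (1 + 0.36) / (0.212 + 0.36) ≈ 2.3776, so M₁ = 2.3776 × 35 = 83.216 million.
After the change m₂ = (1 + 0.24) / (0.212 + 0.24) ≈ 2.7434, so M₂ = 2.7434 × 35 = 96.019 million.
ΔM = M₂ − M₁ = 96.019 − 83.216 = 12.803 million.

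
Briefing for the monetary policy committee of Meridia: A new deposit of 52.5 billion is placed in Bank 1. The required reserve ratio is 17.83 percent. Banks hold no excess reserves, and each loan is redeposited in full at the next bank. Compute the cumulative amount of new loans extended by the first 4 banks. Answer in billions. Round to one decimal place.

131.6 billion

Bank i lends (1 − rr)^i of the original deposit: Bank 1 lends 52.5·0.8217 ≈ 43.1392, Bank 2 lends 52.5·0.8217² ≈ 35.4475, and so on.
Summing a geometric series: total = 52.5·[0.8217·(1 − 0.8217^4) / (1 − 0.8217)] ≈ 131.6478 billion.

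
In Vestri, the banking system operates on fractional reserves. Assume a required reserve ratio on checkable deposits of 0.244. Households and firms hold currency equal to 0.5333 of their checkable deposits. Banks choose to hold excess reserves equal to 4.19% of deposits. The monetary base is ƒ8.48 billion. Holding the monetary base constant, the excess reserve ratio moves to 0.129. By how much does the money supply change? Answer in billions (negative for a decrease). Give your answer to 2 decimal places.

-1.53 billion

Initially m₁ = (1 + 0.5333) / (0.244 + 0.0419 + 0.5333) ≈ 1.8717, so M₁ = 1.8717 × 8.48 ≈ 15.872 billion.
After the change m₂ = (1 + 0.5333) / (0.244 + 0.129 + 0.5333) ≈ 1.6918, so M₂ = 1.6918 × 8.48 ≈ 14.3465 billion.
ΔM = M₂ − M₁ = 14.3465 − 15.872 = -1.5255 billion.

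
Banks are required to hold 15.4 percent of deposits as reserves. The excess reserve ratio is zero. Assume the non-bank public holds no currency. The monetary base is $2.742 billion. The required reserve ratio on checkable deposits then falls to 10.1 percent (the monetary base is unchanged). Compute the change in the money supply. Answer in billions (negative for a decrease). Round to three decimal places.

Initially m₁ = 1 / (0.154) ≈ 6.49351, so M₁ = 6.49351 × 2.742 ≈ 17.8052 billion.
After the change m₂ = 1 / (0.101) ≈ 9.90099, so M₂ = 9.90099 × 2.742 ≈ 27.1485 billion.
ΔM = M₂ − M₁ = 27.1485 − 17.8052 = 9.3433 billion.

$9.343 billion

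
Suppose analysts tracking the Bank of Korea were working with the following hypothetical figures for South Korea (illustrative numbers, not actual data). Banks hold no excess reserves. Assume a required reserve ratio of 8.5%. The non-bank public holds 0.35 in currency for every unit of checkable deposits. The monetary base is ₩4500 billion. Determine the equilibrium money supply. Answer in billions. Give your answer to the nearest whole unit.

₩13966 billion

The money multiplier is m = (1 + c) / (rr + c) = (1 + 0.35) / (0.085 + 0.35) ≈ 3.10345.
So M = m × MB = 3.10345 × 4500 = 13965.525 billion.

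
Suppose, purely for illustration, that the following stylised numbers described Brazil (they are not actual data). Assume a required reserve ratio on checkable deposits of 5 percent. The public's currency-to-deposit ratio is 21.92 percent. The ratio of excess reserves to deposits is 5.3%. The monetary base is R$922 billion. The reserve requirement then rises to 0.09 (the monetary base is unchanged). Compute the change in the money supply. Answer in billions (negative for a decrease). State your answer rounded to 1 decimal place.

Initially m₁ = (1 + 0.2192) / (0.05 + 0.053 + 0.2192) ≈ 3.78399, so M₁ = 3.78399 × 922 ≈ 3488.8388 billion.
After the change m₂ = (1 + 0.2192) / (0.09 + 0.053 + 0.2192) ≈ 3.36610, so M₂ = 3.36610 × 922 = 3103.5442 billion.
ΔM = M₂ − M₁ = 3103.5442 − 3488.8388 = -385.2946 billion.

-385.3 billion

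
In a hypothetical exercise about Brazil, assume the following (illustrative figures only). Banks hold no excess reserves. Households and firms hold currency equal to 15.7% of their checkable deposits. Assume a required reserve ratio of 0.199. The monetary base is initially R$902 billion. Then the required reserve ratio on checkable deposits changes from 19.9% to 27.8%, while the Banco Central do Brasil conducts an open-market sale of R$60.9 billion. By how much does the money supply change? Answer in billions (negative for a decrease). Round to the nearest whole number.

-694 billion

Before: m₁ = (1 + 0.157) / (0.199 + 0.157) = 3.25, MB₁ = 902, so M₁ = 3.25 × 902 = 2931.5 billion.
After: m₂ = (1 + 0.157) / (0.278 + 0.157) ≈ 2.6598, MB₂ = 902 − 60.9 = 841.1, so M₂ = 2.6598 × 841.1 ≈ 2237.1578 billion.
ΔM = M₂ − M₁ = 2237.1578 − 2931.5 = -694.3422 billion.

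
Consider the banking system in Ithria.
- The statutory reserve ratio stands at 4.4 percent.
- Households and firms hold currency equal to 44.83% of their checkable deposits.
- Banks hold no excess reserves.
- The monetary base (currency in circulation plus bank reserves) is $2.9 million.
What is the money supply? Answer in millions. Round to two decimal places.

The money multiplier is m = (1 + c) / (rr + c) = (1 + 0.4483) / (0.044 + 0.4483) ≈ 2.9419.
So M = m × MB = 2.9419 × 2.9 ≈ 8.5315 million.

$8.53 million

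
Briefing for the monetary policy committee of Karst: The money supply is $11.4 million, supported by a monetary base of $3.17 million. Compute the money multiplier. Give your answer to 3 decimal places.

3.596

The money multiplier is m = M / MB = 11.4 / 3.17 ≈ 3.59621.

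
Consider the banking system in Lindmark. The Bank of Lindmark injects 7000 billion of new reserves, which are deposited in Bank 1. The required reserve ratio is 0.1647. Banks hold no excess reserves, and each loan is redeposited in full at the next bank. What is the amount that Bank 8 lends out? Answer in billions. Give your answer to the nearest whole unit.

1659 billion

Each bank lends a fraction (1 − rr) = 0.8353 of the deposit it receives, so Bank 8 receives 7000·0.8353^7 and lends 7000·0.8353^8 ≈ 1658.9676 billion.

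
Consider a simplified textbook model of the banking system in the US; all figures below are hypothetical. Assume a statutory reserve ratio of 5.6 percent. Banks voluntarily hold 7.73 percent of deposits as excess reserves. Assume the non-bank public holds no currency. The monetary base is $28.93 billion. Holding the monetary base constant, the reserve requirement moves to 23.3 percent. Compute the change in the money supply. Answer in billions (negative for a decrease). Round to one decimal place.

-123.8 billion

Initially m₁ = 1 / (0.056 + 0.0773) ≈ 7.5019, so M₁ = 7.5019 × 28.93 ≈ 217.03 billion.
After the change m₂ = 1 / (0.233 + 0.0773) ≈ 3.2227, so M₂ = 3.2227 × 28.93 ≈ 93.2327 billion.
ΔM = M₂ − M₁ = 93.2327 − 217.03 = -123.7973 billion.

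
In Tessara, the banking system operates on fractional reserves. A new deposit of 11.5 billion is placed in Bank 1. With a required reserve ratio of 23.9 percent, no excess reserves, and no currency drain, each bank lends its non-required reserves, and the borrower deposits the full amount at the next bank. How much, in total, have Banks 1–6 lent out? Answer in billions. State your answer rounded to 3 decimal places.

29.505 billion

Bank i lends (1 − rr)^i of the original deposit: Bank 1 lends 11.5·0.7610 = 8.7515, Bank 2 lends 11.5·0.7610² ≈ 6.6599, and so on.
Summing a geometric series: total = 11.5·[0.7610·(1 − 0.7610^6) / (1 − 0.7610)] ≈ 29.5051 billion.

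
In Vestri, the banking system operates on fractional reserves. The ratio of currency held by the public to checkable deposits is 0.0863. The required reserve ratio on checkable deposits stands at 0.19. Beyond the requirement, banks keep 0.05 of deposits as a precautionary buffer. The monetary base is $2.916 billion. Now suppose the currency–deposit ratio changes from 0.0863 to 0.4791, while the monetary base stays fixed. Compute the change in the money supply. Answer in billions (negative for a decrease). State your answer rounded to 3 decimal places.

-3.710 billion

Initially m₁ = (1 + 0.0863) / (0.19 + 0.05 + 0.0863) ≈ 3.32914, so M₁ = 3.32914 × 2.916 ≈ 9.7078 billion.
After the change m₂ = (1 + 0.4791) / (0.19 + 0.05 + 0.4791) ≈ 2.05688, so M₂ = 2.05688 × 2.916 ≈ 5.9979 billion.
ΔM = M₂ − M₁ = 5.9979 − 9.7078 = -3.7099 billion.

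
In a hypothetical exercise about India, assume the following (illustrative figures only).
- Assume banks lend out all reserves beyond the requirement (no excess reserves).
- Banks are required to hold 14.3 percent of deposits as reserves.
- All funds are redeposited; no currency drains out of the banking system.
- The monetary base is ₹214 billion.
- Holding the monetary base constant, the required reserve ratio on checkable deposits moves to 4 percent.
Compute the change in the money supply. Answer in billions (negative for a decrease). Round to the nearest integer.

₹3853 billion

Initially m₁ = 1 / (0.143) ≈ 6.9930, so M₁ = 6.9930 × 214 = 1496.502 billion.
After the change m₂ = 1 / (0.04) = 25, so M₂ = 25 × 214 = 5350 billion.
ΔM = M₂ − M₁ = 5350 − 1496.502 = 3853.498 billion.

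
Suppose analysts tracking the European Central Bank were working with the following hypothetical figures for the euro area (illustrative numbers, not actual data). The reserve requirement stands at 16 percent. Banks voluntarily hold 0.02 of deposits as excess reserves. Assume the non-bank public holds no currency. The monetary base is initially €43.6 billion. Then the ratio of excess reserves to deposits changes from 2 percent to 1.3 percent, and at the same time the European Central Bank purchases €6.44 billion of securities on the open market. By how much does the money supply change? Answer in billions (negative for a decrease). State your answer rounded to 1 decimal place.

€47.0 billion

Before: m₁ = 1 / (0.16 + 0.02) ≈ 5.5556, MB₁ = 43.6, so M₁ = 5.5556 × 43.6 ≈ 242.2242 billion.
After: m₂ = 1 / (0.16 + 0.013) ≈ 5.7803, MB₂ = 43.6 + 6.44 = 50.04, so M₂ = 5.7803 × 50.04 ≈ 289.2462 billion.
ΔM = M₂ − M₁ = 289.2462 − 242.2242 = 47.022 billion.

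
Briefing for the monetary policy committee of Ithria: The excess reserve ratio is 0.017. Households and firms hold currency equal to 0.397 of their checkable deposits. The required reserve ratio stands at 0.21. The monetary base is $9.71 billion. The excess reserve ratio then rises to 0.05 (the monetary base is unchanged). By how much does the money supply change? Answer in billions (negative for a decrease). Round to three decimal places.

Initially m₁ = (1 + 0.397) / (0.21 + 0.017 + 0.397) ≈ 2.23878, so M₁ = 2.23878 × 9.71 ≈ 21.7386 billion.
After the change m₂ = (1 + 0.397) / (0.21 + 0.05 + 0.397) ≈ 2.12633, so M₂ = 2.12633 × 9.71 ≈ 20.6467 billion.
ΔM = M₂ − M₁ = 20.6467 − 21.7386 = -1.0919 billion.

-1.092 billion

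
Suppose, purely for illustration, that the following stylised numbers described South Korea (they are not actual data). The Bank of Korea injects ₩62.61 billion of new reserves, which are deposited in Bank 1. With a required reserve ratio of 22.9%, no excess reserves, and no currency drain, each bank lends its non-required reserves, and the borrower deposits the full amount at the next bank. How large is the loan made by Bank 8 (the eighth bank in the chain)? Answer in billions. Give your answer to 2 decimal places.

₩7.82 billion

Each bank lends a fraction (1 − rr) = 0.7710 of the deposit it receives, so Bank 8 receives 62.61·0.7710^7 and lends 62.61·0.7710^8 ≈ 7.8177 billion.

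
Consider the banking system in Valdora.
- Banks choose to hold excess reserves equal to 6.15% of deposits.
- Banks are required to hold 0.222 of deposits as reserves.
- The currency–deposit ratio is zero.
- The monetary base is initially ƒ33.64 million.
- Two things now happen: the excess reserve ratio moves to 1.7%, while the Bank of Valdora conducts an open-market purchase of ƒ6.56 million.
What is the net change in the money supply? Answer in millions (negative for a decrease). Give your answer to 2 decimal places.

ƒ49.54 million

Before: m₁ = 1 / (0.222 + 0.0615) ≈ 3.52734, MB₁ = 33.64, so M₁ = 3.52734 × 33.64 ≈ 118.6597 million.
After: m₂ = 1 / (0.222 + 0.017) ≈ 4.18410, MB₂ = 33.64 + 6.56 = 40.2, so M₂ = 4.18410 × 40.2 ≈ 168.2008 million.
ΔM = M₂ − M₁ = 168.2008 − 118.6597 = 49.5411 million.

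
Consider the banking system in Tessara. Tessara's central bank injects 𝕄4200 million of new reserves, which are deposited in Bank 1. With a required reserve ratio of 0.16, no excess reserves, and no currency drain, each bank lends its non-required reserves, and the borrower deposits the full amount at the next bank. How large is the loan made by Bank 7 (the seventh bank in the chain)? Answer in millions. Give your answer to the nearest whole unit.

Each bank lends a fraction (1 − rr) = 0.8400 of the deposit it receives, so Bank 7 receives 4200·0.8400^6 and lends 4200·0.8400^7 ≈ 1239.3795 million.

𝕄1239 million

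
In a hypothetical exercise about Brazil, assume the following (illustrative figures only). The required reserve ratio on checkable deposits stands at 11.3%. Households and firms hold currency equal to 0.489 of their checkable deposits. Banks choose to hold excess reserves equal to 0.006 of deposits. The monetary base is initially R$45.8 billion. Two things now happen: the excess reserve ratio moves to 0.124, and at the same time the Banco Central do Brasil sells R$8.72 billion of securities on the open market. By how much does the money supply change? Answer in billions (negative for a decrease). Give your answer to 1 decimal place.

Before: m₁ = (1 + 0.489) / (0.113 + 0.006 + 0.489) ≈ 2.4490, MB₁ = 45.8, so M₁ = 2.4490 × 45.8 = 112.1642 billion.
After: m₂ = (1 + 0.489) / (0.113 + 0.124 + 0.489) ≈ 2.0510, MB₂ = 45.8 − 8.72 = 37.08, so M₂ = 2.0510 × 37.08 ≈ 76.0511 billion.
ΔM = M₂ − M₁ = 76.0511 − 112.1642 = -36.1131 billion.

-36.1 billion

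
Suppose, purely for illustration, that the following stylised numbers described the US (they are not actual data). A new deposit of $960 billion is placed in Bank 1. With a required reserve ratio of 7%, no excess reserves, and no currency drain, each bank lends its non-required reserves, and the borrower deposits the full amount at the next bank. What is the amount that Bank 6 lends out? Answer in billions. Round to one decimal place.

$621.1 billion

Each bank lends a fraction (1 − rr) = 0.9300 of the deposit it receives, so Bank 6 receives 960·0.9300^5 and lends 960·0.9300^6 ≈ 621.1106 billion.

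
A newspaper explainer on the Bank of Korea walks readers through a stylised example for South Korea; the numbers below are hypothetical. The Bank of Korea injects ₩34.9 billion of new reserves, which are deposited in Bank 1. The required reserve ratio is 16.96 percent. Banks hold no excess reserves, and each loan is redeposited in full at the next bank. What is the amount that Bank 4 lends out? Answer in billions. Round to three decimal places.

Each bank lends a fraction (1 − rr) = 0.8304 of the deposit it receives, so Bank 4 receives 34.9·0.8304^3 and lends 34.9·0.8304^4 ≈ 16.5949 billion.

₩16.595 billion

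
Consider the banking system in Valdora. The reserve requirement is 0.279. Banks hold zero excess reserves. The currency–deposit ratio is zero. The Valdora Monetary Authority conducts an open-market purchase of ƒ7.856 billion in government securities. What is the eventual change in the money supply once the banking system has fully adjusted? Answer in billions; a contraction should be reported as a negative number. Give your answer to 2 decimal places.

The simple money multiplier is m = 1/rr = 1/0.279 ≈ 3.5842.
An open-market purchase increases the monetary base by 7.856 billion, so ΔM = m × ΔMB = 3.5842 × 7.856 ≈ 28.1575 billion.

ƒ28.16 billion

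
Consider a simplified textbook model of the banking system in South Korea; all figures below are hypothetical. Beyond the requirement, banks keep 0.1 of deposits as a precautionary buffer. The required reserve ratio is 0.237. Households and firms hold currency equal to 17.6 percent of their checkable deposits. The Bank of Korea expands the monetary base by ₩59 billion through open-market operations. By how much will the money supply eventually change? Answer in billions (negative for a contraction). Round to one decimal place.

The money multiplier is m = (1 + c) / (rr + e + c) = (1 + 0.176) / (0.237 + 0.1 + 0.176) ≈ 2.2924.
The purchase adds 59 billion of base, so ΔM = m × ΔMB = 2.2924 × (+59) = 135.2516 billion.

₩135.3 billion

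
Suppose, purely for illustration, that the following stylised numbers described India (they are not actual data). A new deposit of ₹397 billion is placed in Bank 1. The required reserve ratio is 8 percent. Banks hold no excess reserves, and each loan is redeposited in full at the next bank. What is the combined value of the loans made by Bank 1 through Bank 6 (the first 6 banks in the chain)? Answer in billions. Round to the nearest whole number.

Bank i lends (1 − rr)^i of the original deposit: Bank 1 lends 397·0.9200 = 365.2400, Bank 2 lends 397·0.9200² = 336.0208, and so on.
Summing a geometric series: total = 397·[0.9200·(1 − 0.9200^6) / (1 − 0.9200)] ≈ 1797.1862 billion.

₹1797 billion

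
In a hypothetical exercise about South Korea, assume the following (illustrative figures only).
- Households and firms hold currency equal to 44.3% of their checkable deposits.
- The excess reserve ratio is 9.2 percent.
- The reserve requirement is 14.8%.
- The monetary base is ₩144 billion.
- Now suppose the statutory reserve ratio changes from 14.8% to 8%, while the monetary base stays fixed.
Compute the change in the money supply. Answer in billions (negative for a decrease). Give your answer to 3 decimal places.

₩33.639 billion

Initially m₁ = (1 + 0.443) / (0.148 + 0.092 + 0.443) ≈ 2.1127379, so M₁ = 2.1127379 × 144 ≈ 304.2343 billion.
After the change m₂ = (1 + 0.443) / (0.08 + 0.092 + 0.443) ≈ 2.3463415, so M₂ = 2.3463415 × 144 ≈ 337.8732 billion.
ΔM = M₂ − M₁ = 337.8732 − 304.2343 = 33.6389 billion.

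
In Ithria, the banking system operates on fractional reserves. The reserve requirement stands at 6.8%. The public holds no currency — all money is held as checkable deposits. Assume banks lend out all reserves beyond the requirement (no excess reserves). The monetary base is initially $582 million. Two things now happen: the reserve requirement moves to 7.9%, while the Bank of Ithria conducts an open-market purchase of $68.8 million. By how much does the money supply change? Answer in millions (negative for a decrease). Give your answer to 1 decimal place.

-320.8 million

Before: m₁ = 1 / (0.068) ≈ 14.70588, MB₁ = 582, so M₁ = 14.70588 × 582 ≈ 8558.8222 million.
After: m₂ = 1 / (0.079) ≈ 12.65823, MB₂ = 582 + 68.8 = 650.8, so M₂ = 12.65823 × 650.8 ≈ 8237.9761 million.
ΔM = M₂ − M₁ = 8237.9761 − 8558.8222 = -320.8461 million.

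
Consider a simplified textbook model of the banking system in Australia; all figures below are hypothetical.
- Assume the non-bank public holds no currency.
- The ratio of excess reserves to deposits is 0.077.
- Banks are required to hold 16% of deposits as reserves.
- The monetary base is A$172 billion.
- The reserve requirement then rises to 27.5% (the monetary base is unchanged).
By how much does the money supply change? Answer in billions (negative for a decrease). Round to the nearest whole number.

Initially m₁ = 1 / (0.16 + 0.077) ≈ 4.2194, so M₁ = 4.2194 × 172 = 725.7368 billion.
After the change m₂ = 1 / (0.275 + 0.077) ≈ 2.8409, so M₂ = 2.8409 × 172 = 488.6348 billion.
ΔM = M₂ − M₁ = 488.6348 − 725.7368 = -237.102 billion.

-237 billion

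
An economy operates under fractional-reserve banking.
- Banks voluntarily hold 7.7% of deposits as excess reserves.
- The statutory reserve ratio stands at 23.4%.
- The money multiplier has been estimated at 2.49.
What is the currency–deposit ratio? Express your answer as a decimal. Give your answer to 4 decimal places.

Using m = 2.49. From m = (1 + c)/(c + rr + e), rearranging gives 1 + c = m·(c + rr + e), so c·(1 − m) = m·(rr + e) − 1.
Hence c = [m·(rr + e) − 1]/(1 − m) = [2.49 × (0.234 + 0.077) − 1] / (1 − 2.49) ≈ 0.151416.

0.1514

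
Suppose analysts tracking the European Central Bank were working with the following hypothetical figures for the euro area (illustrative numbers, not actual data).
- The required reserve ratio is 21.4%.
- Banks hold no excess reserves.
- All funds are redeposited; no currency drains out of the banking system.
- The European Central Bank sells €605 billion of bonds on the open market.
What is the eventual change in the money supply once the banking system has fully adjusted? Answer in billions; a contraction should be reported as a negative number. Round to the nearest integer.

The simple money multiplier is m = 1/rr = 1/0.214 ≈ 4.6729.
An open-market sale reduces the monetary base by 605 billion, so ΔM = m × ΔMB = 4.6729 × (−605) = -2827.1045 billion.

-2827 billion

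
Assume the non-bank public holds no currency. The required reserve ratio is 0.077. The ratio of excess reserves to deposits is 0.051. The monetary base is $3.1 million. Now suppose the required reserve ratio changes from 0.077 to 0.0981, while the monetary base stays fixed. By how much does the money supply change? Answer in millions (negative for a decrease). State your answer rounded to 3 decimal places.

Initially m₁ = 1 / (0.077 + 0.051) = 7.81250, so M₁ = 7.81250 × 3.1 ≈ 24.2188 million.
After the change m₂ = 1 / (0.0981 + 0.051) ≈ 6.70691, so M₂ = 6.70691 × 3.1 ≈ 20.7914 million.
ΔM = M₂ − M₁ = 20.7914 − 24.2188 = -3.4274 million.

-3.427 million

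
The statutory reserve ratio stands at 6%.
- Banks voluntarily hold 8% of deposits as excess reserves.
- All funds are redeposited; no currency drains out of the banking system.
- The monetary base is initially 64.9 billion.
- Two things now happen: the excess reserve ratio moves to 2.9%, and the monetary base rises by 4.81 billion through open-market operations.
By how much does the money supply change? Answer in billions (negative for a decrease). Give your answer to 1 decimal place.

319.7 billion

Before: m₁ = 1 / (0.06 + 0.08) ≈ 7.1429, MB₁ = 64.9, so M₁ = 7.1429 × 64.9 ≈ 463.5742 billion.
After: m₂ = 1 / (0.06 + 0.029) ≈ 11.2360, MB₂ = 64.9 + 4.81 = 69.71, so M₂ = 11.2360 × 69.71 ≈ 783.2616 billion.
ΔM = M₂ − M₁ = 783.2616 − 463.5742 = 319.6874 billion.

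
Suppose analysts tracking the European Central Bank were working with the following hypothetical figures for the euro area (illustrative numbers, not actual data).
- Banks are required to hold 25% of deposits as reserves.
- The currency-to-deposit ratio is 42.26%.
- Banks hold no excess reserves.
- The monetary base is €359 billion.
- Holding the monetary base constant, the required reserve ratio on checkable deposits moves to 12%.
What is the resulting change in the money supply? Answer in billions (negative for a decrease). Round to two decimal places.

€181.92 billion

Initially m₁ = (1 + 0.4226) / (0.25 + 0.4226) ≈ 2.115076, so M₁ = 2.115076 × 359 ≈ 759.3123 billion.
After the change m₂ = (1 + 0.4226) / (0.12 + 0.4226) ≈ 2.621821, so M₂ = 2.621821 × 359 ≈ 941.2337 billion.
ΔM = M₂ − M₁ = 941.2337 − 759.3123 = 181.9214 billion.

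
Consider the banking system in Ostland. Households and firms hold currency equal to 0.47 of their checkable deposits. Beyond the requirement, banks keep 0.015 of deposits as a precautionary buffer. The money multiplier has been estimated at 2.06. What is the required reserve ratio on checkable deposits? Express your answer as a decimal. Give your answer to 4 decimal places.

0.2286

Using m = 2.06. Since m = (1 + c)/(c + rr + e), the denominator satisfies c + rr + e = (1 + c)/m = (1 + 0.47) / 2.06 ≈ 0.713592.
With c = 0.47 and e = 0.015, the required reserve ratio on checkable deposits is 0.713592 − 0.47 − 0.015 = 0.228592.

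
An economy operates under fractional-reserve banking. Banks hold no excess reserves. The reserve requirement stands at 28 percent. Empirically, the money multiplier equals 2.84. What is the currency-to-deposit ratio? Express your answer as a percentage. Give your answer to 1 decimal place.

Using m = 2.84. From m = (1 + c)/(c + rr + e), rearranging gives 1 + c = m·(c + rr + e), so c·(1 − m) = m·(rr + e) − 1.
Hence c = [m·(rr + e) − 1]/(1 − m) = [2.84 × (0.28 + 0) − 1] / (1 − 2.84) ≈ 0.111304.

11.1%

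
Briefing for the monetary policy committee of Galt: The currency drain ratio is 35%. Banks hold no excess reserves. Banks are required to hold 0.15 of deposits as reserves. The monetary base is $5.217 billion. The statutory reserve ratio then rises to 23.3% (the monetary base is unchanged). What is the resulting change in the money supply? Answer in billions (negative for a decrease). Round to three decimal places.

Initially m₁ = (1 + 0.35) / (0.15 + 0.35) = 2.7, so M₁ = 2.7 × 5.217 = 14.0859 billion.
After the change m₂ = (1 + 0.35) / (0.233 + 0.35) ≈ 2.31561, so M₂ = 2.31561 × 5.217 ≈ 12.0805 billion.
ΔM = M₂ − M₁ = 12.0805 − 14.0859 = -2.0054 billion.

-2.005 billion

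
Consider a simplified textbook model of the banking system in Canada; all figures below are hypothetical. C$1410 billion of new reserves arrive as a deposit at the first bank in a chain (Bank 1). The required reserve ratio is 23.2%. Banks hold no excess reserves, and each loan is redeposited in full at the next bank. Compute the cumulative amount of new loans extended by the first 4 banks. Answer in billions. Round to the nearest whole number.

Bank i lends (1 − rr)^i of the original deposit: Bank 1 lends 1410·0.7680 = 1082.8800, Bank 2 lends 1410·0.7680² ≈ 831.6518, and so on.
Summing a geometric series: total = 1410·[0.7680·(1 − 0.7680^4) / (1 − 0.7680)] ≈ 3043.7687 billion.

C$3044 billion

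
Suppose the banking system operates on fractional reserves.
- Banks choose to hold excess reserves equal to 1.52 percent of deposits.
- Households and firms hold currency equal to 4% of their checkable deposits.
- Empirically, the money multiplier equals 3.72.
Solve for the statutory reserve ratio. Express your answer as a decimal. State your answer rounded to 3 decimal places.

0.224

Using m = 3.72. Since m = (1 + c)/(c + rr + e), the denominator satisfies c + rr + e = (1 + c)/m = (1 + 0.04) / 3.72 ≈ 0.279570.
With c = 0.04 and e = 0.0152, the statutory reserve ratio is 0.279570 − 0.04 − 0.0152 = 0.22437.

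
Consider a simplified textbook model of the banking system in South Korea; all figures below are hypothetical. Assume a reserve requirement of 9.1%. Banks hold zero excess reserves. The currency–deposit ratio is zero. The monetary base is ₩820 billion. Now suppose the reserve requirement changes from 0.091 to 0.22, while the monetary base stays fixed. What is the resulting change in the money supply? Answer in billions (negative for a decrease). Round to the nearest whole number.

-5284 billion

Initially m₁ = 1 / (0.091) ≈ 10.9890, so M₁ = 10.9890 × 820 = 9010.98 billion.
After the change m₂ = 1 / (0.22) ≈ 4.5455, so M₂ = 4.5455 × 820 = 3727.31 billion.
ΔM = M₂ − M₁ = 3727.31 − 9010.98 = -5283.67 billion.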